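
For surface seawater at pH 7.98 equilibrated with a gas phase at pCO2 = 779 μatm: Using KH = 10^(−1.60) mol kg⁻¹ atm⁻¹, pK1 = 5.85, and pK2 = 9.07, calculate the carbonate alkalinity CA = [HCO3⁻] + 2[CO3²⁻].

[CO2*] = KH · pCO2 = 10^(−1.60) × 779×10^-6 = 1.957×10^-5 mol/kg
α₀ = 1/(1 + K1/[H⁺] + K1K2/[H⁺]²) = 1/(1 + 10^+2.13 + 10^+1.04) = 0.006809
DIC = [CO2*]/α₀ = 1.957×10^-5 / 0.006809 = 2.874 mmol/kg
CA = (α₁ + 2α₂)·DIC = (0.9185 + 2×0.07466) × 2.874 = 3.07 mmol/kg

CA = 3.07 mmol/kg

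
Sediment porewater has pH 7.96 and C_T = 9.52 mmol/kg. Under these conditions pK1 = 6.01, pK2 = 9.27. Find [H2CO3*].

[CO2*] = 0.101 mmol/kg

α₀ = 1 / (1 + K1/[H⁺] + K1K2/[H⁺]²) = 1 / (1 + 10^+1.95 + 10^+0.64)
   = 1 / (1 + 89.125 + 4.3652) = 1/94.490 = 0.01058
[CO2*] = α₀ × DIC = 0.01058 × 9.52 = 0.101 mmol/kg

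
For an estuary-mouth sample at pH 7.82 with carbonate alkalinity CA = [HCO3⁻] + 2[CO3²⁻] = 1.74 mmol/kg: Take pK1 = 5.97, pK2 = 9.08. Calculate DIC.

DIC = 1.68 mmol/kg

CA = [HCO3⁻] + 2[CO3²⁻] = (α₁ + 2α₂)·DIC
At pH 7.82: [H⁺]/K1 = 10^-1.85 = 0.014125, K2/[H⁺] = 10^-1.26 = 0.054954
α₁ = 1/(1 + 0.014125 + 0.054954) = 1/1.0691 = 0.9354; α₂ = α₁·K2/[H⁺] = 0.05140
α₁ + 2α₂ = 1.0382
DIC = CA / (α₁ + 2α₂) = 1.74 / 1.0382 = 1.68 mmol/kg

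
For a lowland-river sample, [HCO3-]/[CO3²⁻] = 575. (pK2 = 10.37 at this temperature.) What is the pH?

pH = 7.61

From K2 = [H⁺][CO3²⁻]/[HCO3-]:  pH = pK2 − log₁₀([HCO3-]/[CO3²⁻])
log₁₀(575) = +2.760
pH = 10.37 − (+2.760) = 7.61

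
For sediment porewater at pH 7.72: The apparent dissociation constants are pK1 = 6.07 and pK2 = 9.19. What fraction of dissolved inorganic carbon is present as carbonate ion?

α₂ = 0.0321

α₂ = 1 / (1 + [H⁺]/K2 + [H⁺]²/(K1K2)) = 1 / (1 + 10^+1.47 + 10^-0.18)
   = 1 / (1 + 29.512 + 0.66069) = 1/31.173 = 0.03208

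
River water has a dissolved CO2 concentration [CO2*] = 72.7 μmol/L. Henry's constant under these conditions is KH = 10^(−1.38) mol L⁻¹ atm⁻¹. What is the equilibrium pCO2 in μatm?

KH = 10^(−1.38) = 4.169×10^-2 mol L⁻¹ atm⁻¹
pCO2 = [CO2*]/KH = 72.7×10^-6 / 4.169×10^-2 = 1.74×10^-3 atm = 1740 μatm

pCO2 = 1740 μatm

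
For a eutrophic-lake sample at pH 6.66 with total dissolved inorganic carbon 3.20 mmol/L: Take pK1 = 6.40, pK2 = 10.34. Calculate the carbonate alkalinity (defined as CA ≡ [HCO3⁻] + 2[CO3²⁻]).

CA = [HCO3⁻] + 2[CO3²⁻] = (α₁ + 2α₂)·DIC
At pH 6.66: [H⁺]/K1 = 10^-0.26 = 0.54954, K2/[H⁺] = 10^-3.68 = 0.00020893
α₁ = 1/(1 + 0.54954 + 0.00020893) = 1/1.5497 = 0.6453; α₂ = α₁·K2/[H⁺] = 0.0001348
α₁ + 2α₂ = 0.6455
CA = 0.6455 × 3.20 = 2.07 mmol/L

CA = 2.07 mmol/L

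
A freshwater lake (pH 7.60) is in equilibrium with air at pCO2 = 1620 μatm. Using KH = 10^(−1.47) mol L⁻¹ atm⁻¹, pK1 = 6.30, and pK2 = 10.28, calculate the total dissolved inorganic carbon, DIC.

[CO2*] = KH · pCO2 = 10^(−1.47) × 1620×10^-6 = 5.489×10^-5 mol/L
α₀ = 1/(1 + K1/[H⁺] + K1K2/[H⁺]²) = 1/(1 + 10^+1.30 + 10^-1.38) = 0.04763
DIC = [CO2*]/α₀ = 5.489×10^-5 / 0.04763 = 1.15 mmol/L

DIC = 1.15 mmol/L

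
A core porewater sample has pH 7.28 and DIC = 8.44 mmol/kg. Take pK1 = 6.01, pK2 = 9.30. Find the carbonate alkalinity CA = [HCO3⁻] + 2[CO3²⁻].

CA = 8.09 mmol/kg

CA = [HCO3⁻] + 2[CO3²⁻] = (α₁ + 2α₂)·DIC
At pH 7.28: [H⁺]/K1 = 10^-1.27 = 0.053703, K2/[H⁺] = 10^-2.02 = 0.0095499
α₁ = 1/(1 + 0.053703 + 0.0095499) = 1/1.0633 = 0.9405; α₂ = α₁·K2/[H⁺] = 0.008982
α₁ + 2α₂ = 0.9585
CA = 0.9585 × 8.44 = 8.09 mmol/kg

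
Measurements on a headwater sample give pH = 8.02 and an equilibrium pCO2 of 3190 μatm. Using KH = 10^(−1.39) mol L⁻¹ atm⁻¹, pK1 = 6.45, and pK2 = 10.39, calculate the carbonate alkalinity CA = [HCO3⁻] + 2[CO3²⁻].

[CO2*] = KH · pCO2 = 10^(−1.39) × 3190×10^-6 = 1.300×10^-4 mol/L
α₀ = 1/(1 + K1/[H⁺] + K1K2/[H⁺]²) = 1/(1 + 10^+1.57 + 10^-0.80) = 0.02610
DIC = [CO2*]/α₀ = 1.300×10^-4 / 0.02610 = 4.979 mmol/L
CA = (α₁ + 2α₂)·DIC = (0.9698 + 2×0.004137) × 4.979 = 4.87 mmol/L

CA = 4.87 mmol/L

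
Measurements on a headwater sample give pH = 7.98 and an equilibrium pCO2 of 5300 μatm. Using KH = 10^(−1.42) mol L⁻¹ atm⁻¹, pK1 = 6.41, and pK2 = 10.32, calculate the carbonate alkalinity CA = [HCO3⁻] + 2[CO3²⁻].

[CO2*] = KH · pCO2 = 10^(−1.42) × 5300×10^-6 = 2.015×10^-4 mol/L
α₀ = 1/(1 + K1/[H⁺] + K1K2/[H⁺]²) = 1/(1 + 10^+1.57 + 10^-0.77) = 0.02609
DIC = [CO2*]/α₀ = 2.015×10^-4 / 0.02609 = 7.722 mmol/L
CA = (α₁ + 2α₂)·DIC = (0.9695 + 2×0.004431) × 7.722 = 7.55 mmol/L

CA = 7.55 mmol/L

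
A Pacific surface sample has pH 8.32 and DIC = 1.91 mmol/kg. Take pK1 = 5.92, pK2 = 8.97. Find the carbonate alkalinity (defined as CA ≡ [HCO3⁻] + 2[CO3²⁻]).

CA = 2.25 mmol/kg

CA = [HCO3⁻] + 2[CO3²⁻] = (α₁ + 2α₂)·DIC
At pH 8.32: [H⁺]/K1 = 10^-2.40 = 0.0039811, K2/[H⁺] = 10^-0.65 = 0.22387
α₁ = 1/(1 + 0.0039811 + 0.22387) = 1/1.2279 = 0.8144; α₂ = α₁·K2/[H⁺] = 0.1823
α₁ + 2α₂ = 1.1791
CA = 1.1791 × 1.91 = 2.25 mmol/kg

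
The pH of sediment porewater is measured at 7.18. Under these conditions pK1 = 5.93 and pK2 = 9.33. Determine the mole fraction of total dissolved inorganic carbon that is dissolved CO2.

α₀ = 1 / (1 + K1/[H⁺] + K1K2/[H⁺]²) = 1 / (1 + 10^+1.25 + 10^-0.90)
   = 1 / (1 + 17.783 + 0.12589) = 1/18.909 = 0.05289

α₀ = 0.0529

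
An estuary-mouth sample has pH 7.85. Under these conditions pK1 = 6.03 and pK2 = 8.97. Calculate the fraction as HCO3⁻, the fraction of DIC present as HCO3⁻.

α₁ = 1 / (1 + [H⁺]/K1 + K2/[H⁺]) = 1 / (1 + 10^-1.82 + 10^-1.12)
   = 1 / (1 + 0.015136 + 0.075858) = 1/1.0910 = 0.9166

α₁ = 0.917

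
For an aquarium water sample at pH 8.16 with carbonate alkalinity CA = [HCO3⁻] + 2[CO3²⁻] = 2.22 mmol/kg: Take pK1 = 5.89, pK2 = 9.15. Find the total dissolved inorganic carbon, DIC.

DIC = 2.04 mmol/kg

CA = [HCO3⁻] + 2[CO3²⁻] = (α₁ + 2α₂)·DIC
At pH 8.16: [H⁺]/K1 = 10^-2.27 = 0.0053703, K2/[H⁺] = 10^-0.99 = 0.10233
α₁ = 1/(1 + 0.0053703 + 0.10233) = 1/1.1077 = 0.9028; α₂ = α₁·K2/[H⁺] = 0.09238
α₁ + 2α₂ = 1.0875
DIC = CA / (α₁ + 2α₂) = 2.22 / 1.0875 = 2.04 mmol/kg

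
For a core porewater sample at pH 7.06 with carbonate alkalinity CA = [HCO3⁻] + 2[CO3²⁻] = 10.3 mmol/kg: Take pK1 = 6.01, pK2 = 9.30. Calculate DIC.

CA = [HCO3⁻] + 2[CO3²⁻] = (α₁ + 2α₂)·DIC
At pH 7.06: [H⁺]/K1 = 10^-1.05 = 0.089125, K2/[H⁺] = 10^-2.24 = 0.0057544
α₁ = 1/(1 + 0.089125 + 0.0057544) = 1/1.0949 = 0.9133; α₂ = α₁·K2/[H⁺] = 0.005256
α₁ + 2α₂ = 0.9239
DIC = CA / (α₁ + 2α₂) = 10.3 / 0.9239 = 11.1 mmol/kg

DIC = 11.1 mmol/kg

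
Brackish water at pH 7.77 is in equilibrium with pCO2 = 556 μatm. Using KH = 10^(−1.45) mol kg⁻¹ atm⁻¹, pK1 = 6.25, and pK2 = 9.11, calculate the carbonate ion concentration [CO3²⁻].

[CO3²⁻] = 0.0299 mmol/kg

[CO2*] = KH · pCO2 = 10^(−1.45) × 556×10^-6 = 1.973×10^-5 mol/kg
α₀ = 1/(1 + K1/[H⁺] + K1K2/[H⁺]²) = 1/(1 + 10^+1.52 + 10^+0.18) = 0.02807
DIC = [CO2*]/α₀ = 1.973×10^-5 / 0.02807 = 0.7028 mmol/kg
[CO3²⁻] = α₂·DIC; α₂ = 0.04248, so [CO3²⁻] = 0.04248 × 0.7028 = 0.0299 mmol/kg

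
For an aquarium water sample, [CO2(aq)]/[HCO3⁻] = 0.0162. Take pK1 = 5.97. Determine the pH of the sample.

pH = 7.76

From K1 = [H⁺][HCO3⁻]/[CO2(aq)]:  pH = pK1 − log₁₀([CO2(aq)]/[HCO3⁻])
log₁₀(0.0162) = -1.790
pH = 5.97 − (-1.790) = 7.76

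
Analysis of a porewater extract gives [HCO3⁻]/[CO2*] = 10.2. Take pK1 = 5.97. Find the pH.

pH = 6.98

From K1 = [H⁺][HCO3⁻]/[CO2*]:  pH = pK1 + log₁₀([HCO3⁻]/[CO2*])
log₁₀(10.2) = +1.009
pH = 5.97 + (+1.009) = 6.98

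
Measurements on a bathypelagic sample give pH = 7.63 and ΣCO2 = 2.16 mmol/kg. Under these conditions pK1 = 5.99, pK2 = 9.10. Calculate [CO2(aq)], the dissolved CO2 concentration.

[CO2*] = 0.0468 mmol/kg

α₀ = 1 / (1 + K1/[H⁺] + K1K2/[H⁺]²) = 1 / (1 + 10^+1.64 + 10^+0.17)
   = 1 / (1 + 43.652 + 1.4791) = 1/46.131 = 0.02168
[CO2*] = α₀ × DIC = 0.02168 × 2.16 = 0.0468 mmol/kg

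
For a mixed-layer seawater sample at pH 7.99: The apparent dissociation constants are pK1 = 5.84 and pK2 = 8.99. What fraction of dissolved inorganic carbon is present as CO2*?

α₀ = 0.00639

α₀ = 1 / (1 + K1/[H⁺] + K1K2/[H⁺]²) = 1 / (1 + 10^+2.15 + 10^+1.15)
   = 1 / (1 + 141.25 + 14.125) = 1/156.38 = 0.006395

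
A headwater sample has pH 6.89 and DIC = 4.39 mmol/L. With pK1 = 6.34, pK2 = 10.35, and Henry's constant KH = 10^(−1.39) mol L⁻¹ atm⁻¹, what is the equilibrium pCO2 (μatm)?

α₀ = 1 / (1 + K1/[H⁺] + K1K2/[H⁺]²) = 1 / (1 + 10^+0.55 + 10^-2.91)
   = 1 / (1 + 3.5481 + 0.0012303) = 1/4.5494 = 0.2198
[CO2*] = α₀ × DIC = 0.2198 × 4.39 = 0.9650 mmol/L
pCO2 = [CO2*]/KH = 9.650×10^-4 / 4.074×10^-2 = 2.37×10^4 μatm

pCO2 = 2.37×10^4 μatm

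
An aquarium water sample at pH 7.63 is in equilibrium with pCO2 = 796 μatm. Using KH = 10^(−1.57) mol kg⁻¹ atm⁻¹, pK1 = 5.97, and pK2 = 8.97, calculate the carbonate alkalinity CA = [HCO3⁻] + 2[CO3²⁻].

CA = 1.07 mmol/kg

[CO2*] = KH · pCO2 = 10^(−1.57) × 796×10^-6 = 2.142×10^-5 mol/kg
α₀ = 1/(1 + K1/[H⁺] + K1K2/[H⁺]²) = 1/(1 + 10^+1.66 + 10^+0.32) = 0.02049
DIC = [CO2*]/α₀ = 2.142×10^-5 / 0.02049 = 1.045 mmol/kg
CA = (α₁ + 2α₂)·DIC = (0.9367 + 2×0.04282) × 1.045 = 1.07 mmol/kg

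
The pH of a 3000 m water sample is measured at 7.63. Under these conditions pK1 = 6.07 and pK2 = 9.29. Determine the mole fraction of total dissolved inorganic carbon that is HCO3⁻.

α₁ = 1 / (1 + [H⁺]/K1 + K2/[H⁺]) = 1 / (1 + 10^-1.56 + 10^-1.66)
   = 1 / (1 + 0.027542 + 0.021878) = 1/1.0494 = 0.9529

α₁ = 0.953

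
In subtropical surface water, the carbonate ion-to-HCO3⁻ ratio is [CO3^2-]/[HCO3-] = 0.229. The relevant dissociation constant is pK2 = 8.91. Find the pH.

pH = 8.27

From K2 = [H⁺][CO3^2-]/[HCO3-]:  pH = pK2 + log₁₀([CO3^2-]/[HCO3-])
log₁₀(0.229) = -0.640
pH = 8.91 + (-0.640) = 8.27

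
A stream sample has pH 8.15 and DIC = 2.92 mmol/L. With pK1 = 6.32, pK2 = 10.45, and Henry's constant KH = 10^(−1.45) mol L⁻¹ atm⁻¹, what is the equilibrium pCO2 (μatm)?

α₀ = 1 / (1 + K1/[H⁺] + K1K2/[H⁺]²) = 1 / (1 + 10^+1.83 + 10^-0.47)
   = 1 / (1 + 67.608 + 0.33884) = 1/68.947 = 0.01450
[CO2*] = α₀ × DIC = 0.01450 × 2.92 = 0.04235 mmol/L
pCO2 = [CO2*]/KH = 4.235×10^-5 / 3.548×10^-2 = 1190 μatm

pCO2 = 1190 μatm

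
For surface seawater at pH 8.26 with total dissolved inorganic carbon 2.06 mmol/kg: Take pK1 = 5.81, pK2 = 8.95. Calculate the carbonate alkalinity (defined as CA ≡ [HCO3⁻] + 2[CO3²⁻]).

CA = 2.40 mmol/kg

CA = [HCO3⁻] + 2[CO3²⁻] = (α₁ + 2α₂)·DIC
At pH 8.26: [H⁺]/K1 = 10^-2.45 = 0.0035481, K2/[H⁺] = 10^-0.69 = 0.20417
α₁ = 1/(1 + 0.0035481 + 0.20417) = 1/1.2077 = 0.8280; α₂ = α₁·K2/[H⁺] = 0.1691
α₁ + 2α₂ = 1.1661
CA = 1.1661 × 2.06 = 2.40 mmol/kg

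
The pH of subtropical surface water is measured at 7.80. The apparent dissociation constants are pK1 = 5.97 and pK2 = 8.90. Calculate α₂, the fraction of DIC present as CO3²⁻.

α₂ = 0.0726

α₂ = 1 / (1 + [H⁺]/K2 + [H⁺]²/(K1K2)) = 1 / (1 + 10^+1.10 + 10^-0.73)
   = 1 / (1 + 12.589 + 0.18621) = 1/13.775 = 0.07259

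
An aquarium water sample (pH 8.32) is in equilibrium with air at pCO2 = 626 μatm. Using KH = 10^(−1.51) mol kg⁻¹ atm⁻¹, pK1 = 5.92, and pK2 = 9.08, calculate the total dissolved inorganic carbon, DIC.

[CO2*] = KH · pCO2 = 10^(−1.51) × 626×10^-6 = 1.935×10^-5 mol/kg
α₀ = 1/(1 + K1/[H⁺] + K1K2/[H⁺]²) = 1/(1 + 10^+2.40 + 10^+1.64) = 0.003380
DIC = [CO2*]/α₀ = 1.935×10^-5 / 0.003380 = 5.72 mmol/kg

DIC = 5.72 mmol/kg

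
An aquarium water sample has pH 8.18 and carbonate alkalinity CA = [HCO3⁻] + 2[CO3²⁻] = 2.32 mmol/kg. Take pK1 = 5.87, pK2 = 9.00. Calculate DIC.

CA = [HCO3⁻] + 2[CO3²⁻] = (α₁ + 2α₂)·DIC
At pH 8.18: [H⁺]/K1 = 10^-2.31 = 0.0048978, K2/[H⁺] = 10^-0.82 = 0.15136
α₁ = 1/(1 + 0.0048978 + 0.15136) = 1/1.1563 = 0.8649; α₂ = α₁·K2/[H⁺] = 0.1309
α₁ + 2α₂ = 1.1267
DIC = CA / (α₁ + 2α₂) = 2.32 / 1.1267 = 2.06 mmol/kg

DIC = 2.06 mmol/kg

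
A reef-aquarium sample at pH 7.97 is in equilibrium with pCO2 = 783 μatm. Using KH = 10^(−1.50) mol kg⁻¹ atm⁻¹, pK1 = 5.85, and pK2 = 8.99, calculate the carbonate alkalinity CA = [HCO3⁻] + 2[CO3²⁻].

[CO2*] = KH · pCO2 = 10^(−1.50) × 783×10^-6 = 2.476×10^-5 mol/kg
α₀ = 1/(1 + K1/[H⁺] + K1K2/[H⁺]²) = 1/(1 + 10^+2.12 + 10^+1.10) = 0.006877
DIC = [CO2*]/α₀ = 2.476×10^-5 / 0.006877 = 3.601 mmol/kg
CA = (α₁ + 2α₂)·DIC = (0.9065 + 2×0.08657) × 3.601 = 3.89 mmol/kg

CA = 3.89 mmol/kg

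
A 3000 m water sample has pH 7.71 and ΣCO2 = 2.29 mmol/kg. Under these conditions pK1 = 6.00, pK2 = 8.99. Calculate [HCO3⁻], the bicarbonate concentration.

α₁ = 1 / (1 + [H⁺]/K1 + K2/[H⁺]) = 1 / (1 + 10^-1.71 + 10^-1.28)
   = 1 / (1 + 0.019498 + 0.052481) = 1/1.0720 = 0.9329
[HCO3⁻] = α₁ × DIC = 0.9329 × 2.29 = 2.14 mmol/kg

[HCO3⁻] = 2.14 mmol/kg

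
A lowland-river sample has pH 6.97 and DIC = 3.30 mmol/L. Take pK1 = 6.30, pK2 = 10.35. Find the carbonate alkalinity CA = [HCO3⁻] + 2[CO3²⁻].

CA = [HCO3⁻] + 2[CO3²⁻] = (α₁ + 2α₂)·DIC
At pH 6.97: [H⁺]/K1 = 10^-0.67 = 0.21380, K2/[H⁺] = 10^-3.38 = 0.00041687
α₁ = 1/(1 + 0.21380 + 0.00041687) = 1/1.2142 = 0.8236; α₂ = α₁·K2/[H⁺] = 0.0003433
α₁ + 2α₂ = 0.8243
CA = 0.8243 × 3.30 = 2.72 mmol/L

CA = 2.72 mmol/L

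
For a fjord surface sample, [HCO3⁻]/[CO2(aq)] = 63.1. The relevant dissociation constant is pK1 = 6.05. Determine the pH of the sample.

pH = 7.85

From K1 = [H⁺][HCO3⁻]/[CO2(aq)]:  pH = pK1 + log₁₀([HCO3⁻]/[CO2(aq)])
log₁₀(63.1) = +1.800
pH = 6.05 + (+1.800) = 7.85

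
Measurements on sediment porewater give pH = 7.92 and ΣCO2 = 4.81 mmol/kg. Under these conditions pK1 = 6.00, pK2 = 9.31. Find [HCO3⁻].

α₁ = 1 / (1 + [H⁺]/K1 + K2/[H⁺]) = 1 / (1 + 10^-1.92 + 10^-1.39)
   = 1 / (1 + 0.012023 + 0.040738) = 1/1.0528 = 0.9499
[HCO3⁻] = α₁ × DIC = 0.9499 × 4.81 = 4.57 mmol/kg

[HCO3⁻] = 4.57 mmol/kg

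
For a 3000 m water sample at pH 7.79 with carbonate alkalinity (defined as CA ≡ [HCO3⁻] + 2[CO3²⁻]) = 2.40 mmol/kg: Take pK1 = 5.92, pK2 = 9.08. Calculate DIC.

CA = [HCO3⁻] + 2[CO3²⁻] = (α₁ + 2α₂)·DIC
At pH 7.79: [H⁺]/K1 = 10^-1.87 = 0.013490, K2/[H⁺] = 10^-1.29 = 0.051286
α₁ = 1/(1 + 0.013490 + 0.051286) = 1/1.0648 = 0.9392; α₂ = α₁·K2/[H⁺] = 0.04817
α₁ + 2α₂ = 1.0355
DIC = CA / (α₁ + 2α₂) = 2.40 / 1.0355 = 2.32 mmol/kg

DIC = 2.32 mmol/kg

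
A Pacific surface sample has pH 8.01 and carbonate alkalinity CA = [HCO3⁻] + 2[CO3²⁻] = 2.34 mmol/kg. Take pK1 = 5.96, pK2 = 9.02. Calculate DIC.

DIC = 2.17 mmol/kg

CA = [HCO3⁻] + 2[CO3²⁻] = (α₁ + 2α₂)·DIC
At pH 8.01: [H⁺]/K1 = 10^-2.05 = 0.0089125, K2/[H⁺] = 10^-1.01 = 0.097724
α₁ = 1/(1 + 0.0089125 + 0.097724) = 1/1.1066 = 0.9036; α₂ = α₁·K2/[H⁺] = 0.08831
α₁ + 2α₂ = 1.0803
DIC = CA / (α₁ + 2α₂) = 2.34 / 1.0803 = 2.17 mmol/kg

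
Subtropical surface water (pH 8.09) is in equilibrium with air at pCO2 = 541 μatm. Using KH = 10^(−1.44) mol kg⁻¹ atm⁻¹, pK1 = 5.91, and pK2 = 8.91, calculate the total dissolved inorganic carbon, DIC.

[CO2*] = KH · pCO2 = 10^(−1.44) × 541×10^-6 = 1.964×10^-5 mol/kg
α₀ = 1/(1 + K1/[H⁺] + K1K2/[H⁺]²) = 1/(1 + 10^+2.18 + 10^+1.36) = 0.005706
DIC = [CO2*]/α₀ = 1.964×10^-5 / 0.005706 = 3.44 mmol/kg

DIC = 3.44 mmol/kg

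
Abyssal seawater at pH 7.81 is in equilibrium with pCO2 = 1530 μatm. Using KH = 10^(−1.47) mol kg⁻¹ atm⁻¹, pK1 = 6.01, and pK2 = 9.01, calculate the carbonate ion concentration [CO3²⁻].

[CO2*] = KH · pCO2 = 10^(−1.47) × 1530×10^-6 = 5.184×10^-5 mol/kg
α₀ = 1/(1 + K1/[H⁺] + K1K2/[H⁺]²) = 1/(1 + 10^+1.80 + 10^+0.60) = 0.01469
DIC = [CO2*]/α₀ = 5.184×10^-5 / 0.01469 = 3.529 mmol/kg
[CO3²⁻] = α₂·DIC; α₂ = 0.05848, so [CO3²⁻] = 0.05848 × 3.529 = 0.206 mmol/kg

[CO3²⁻] = 0.206 mmol/kg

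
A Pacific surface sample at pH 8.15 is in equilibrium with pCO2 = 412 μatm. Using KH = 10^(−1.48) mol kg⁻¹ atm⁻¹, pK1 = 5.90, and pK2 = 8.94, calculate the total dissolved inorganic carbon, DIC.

DIC = 2.83 mmol/kg

[CO2*] = KH · pCO2 = 10^(−1.48) × 412×10^-6 = 1.364×10^-5 mol/kg
α₀ = 1/(1 + K1/[H⁺] + K1K2/[H⁺]²) = 1/(1 + 10^+2.25 + 10^+1.46) = 0.004815
DIC = [CO2*]/α₀ = 1.364×10^-5 / 0.004815 = 2.83 mmol/kg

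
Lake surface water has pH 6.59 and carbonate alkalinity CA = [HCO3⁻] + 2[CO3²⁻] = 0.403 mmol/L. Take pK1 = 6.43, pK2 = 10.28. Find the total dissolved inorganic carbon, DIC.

DIC = 0.682 mmol/L

CA = [HCO3⁻] + 2[CO3²⁻] = (α₁ + 2α₂)·DIC
At pH 6.59: [H⁺]/K1 = 10^-0.16 = 0.69183, K2/[H⁺] = 10^-3.69 = 0.00020417
α₁ = 1/(1 + 0.69183 + 0.00020417) = 1/1.6920 = 0.5910; α₂ = α₁·K2/[H⁺] = 0.0001207
α₁ + 2α₂ = 0.5912
DIC = CA / (α₁ + 2α₂) = 0.403 / 0.5912 = 0.682 mmol/L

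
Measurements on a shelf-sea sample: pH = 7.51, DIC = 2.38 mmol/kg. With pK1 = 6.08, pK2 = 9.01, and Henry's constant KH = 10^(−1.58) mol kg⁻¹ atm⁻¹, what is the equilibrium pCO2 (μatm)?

pCO2 = 3150 μatm

α₀ = 1 / (1 + K1/[H⁺] + K1K2/[H⁺]²) = 1 / (1 + 10^+1.43 + 10^-0.07)
   = 1 / (1 + 26.915 + 0.85114) = 1/28.766 = 0.03476
[CO2*] = α₀ × DIC = 0.03476 × 2.38 = 0.08274 mmol/kg
pCO2 = [CO2*]/KH = 8.274×10^-5 / 2.630×10^-2 = 3150 μatm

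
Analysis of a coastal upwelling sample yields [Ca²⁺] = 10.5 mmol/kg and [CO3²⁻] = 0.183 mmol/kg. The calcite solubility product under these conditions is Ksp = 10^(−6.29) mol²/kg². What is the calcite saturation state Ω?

Ω = 3.75

Ksp = 10^(−6.29) = 5.129×10^-7
Ω = [Ca²⁺][CO3²⁻]/Ksp = (10.5×10^-3)(0.183×10^-3) / 5.129×10^-7 = 3.75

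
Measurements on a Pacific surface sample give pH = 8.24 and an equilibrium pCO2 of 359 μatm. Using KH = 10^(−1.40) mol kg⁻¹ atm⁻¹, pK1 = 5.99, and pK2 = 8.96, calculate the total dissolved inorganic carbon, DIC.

[CO2*] = KH · pCO2 = 10^(−1.40) × 359×10^-6 = 1.429×10^-5 mol/kg
α₀ = 1/(1 + K1/[H⁺] + K1K2/[H⁺]²) = 1/(1 + 10^+2.25 + 10^+1.53) = 0.004701
DIC = [CO2*]/α₀ = 1.429×10^-5 / 0.004701 = 3.04 mmol/kg

DIC = 3.04 mmol/kg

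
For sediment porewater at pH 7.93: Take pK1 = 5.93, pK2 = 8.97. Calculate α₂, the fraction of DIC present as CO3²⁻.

α₂ = 0.0828

α₂ = 1 / (1 + [H⁺]/K2 + [H⁺]²/(K1K2)) = 1 / (1 + 10^+1.04 + 10^-0.96)
   = 1 / (1 + 10.965 + 0.10965) = 1/12.074 = 0.08282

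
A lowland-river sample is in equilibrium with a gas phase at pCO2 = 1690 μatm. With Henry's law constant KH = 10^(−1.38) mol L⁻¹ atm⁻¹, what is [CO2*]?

KH = 10^(−1.38) = 4.169×10^-2 mol L⁻¹ atm⁻¹
[CO2*] = KH · pCO2 = 4.169×10^-2 × 1690×10^-6 atm = 7.05×10^-5 mol/L

[CO2*] = 70.5 μmol/L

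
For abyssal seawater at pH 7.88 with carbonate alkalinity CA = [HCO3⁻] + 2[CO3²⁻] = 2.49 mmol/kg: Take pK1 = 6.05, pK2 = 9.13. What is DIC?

CA = [HCO3⁻] + 2[CO3²⁻] = (α₁ + 2α₂)·DIC
At pH 7.88: [H⁺]/K1 = 10^-1.83 = 0.014791, K2/[H⁺] = 10^-1.25 = 0.056234
α₁ = 1/(1 + 0.014791 + 0.056234) = 1/1.0710 = 0.9337; α₂ = α₁·K2/[H⁺] = 0.05250
α₁ + 2α₂ = 1.0387
DIC = CA / (α₁ + 2α₂) = 2.49 / 1.0387 = 2.40 mmol/kg

DIC = 2.40 mmol/kg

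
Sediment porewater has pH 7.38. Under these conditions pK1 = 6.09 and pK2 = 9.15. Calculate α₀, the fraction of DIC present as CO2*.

α₀ = 1 / (1 + K1/[H⁺] + K1K2/[H⁺]²) = 1 / (1 + 10^+1.29 + 10^-0.48)
   = 1 / (1 + 19.498 + 0.33113) = 1/20.830 = 0.04801

α₀ = 0.0480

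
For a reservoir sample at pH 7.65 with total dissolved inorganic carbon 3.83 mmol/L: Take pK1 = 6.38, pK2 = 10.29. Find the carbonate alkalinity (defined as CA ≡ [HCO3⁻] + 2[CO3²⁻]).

CA = [HCO3⁻] + 2[CO3²⁻] = (α₁ + 2α₂)·DIC
At pH 7.65: [H⁺]/K1 = 10^-1.27 = 0.053703, K2/[H⁺] = 10^-2.64 = 0.0022909
α₁ = 1/(1 + 0.053703 + 0.0022909) = 1/1.0560 = 0.9470; α₂ = α₁·K2/[H⁺] = 0.002169
α₁ + 2α₂ = 0.9513
CA = 0.9513 × 3.83 = 3.64 mmol/L

CA = 3.64 mmol/L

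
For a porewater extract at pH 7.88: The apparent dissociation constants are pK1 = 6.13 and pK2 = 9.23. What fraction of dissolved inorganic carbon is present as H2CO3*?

α₀ = 1 / (1 + K1/[H⁺] + K1K2/[H⁺]²) = 1 / (1 + 10^+1.75 + 10^+0.40)
   = 1 / (1 + 56.234 + 2.5119) = 1/59.746 = 0.01674

α₀ = 0.0167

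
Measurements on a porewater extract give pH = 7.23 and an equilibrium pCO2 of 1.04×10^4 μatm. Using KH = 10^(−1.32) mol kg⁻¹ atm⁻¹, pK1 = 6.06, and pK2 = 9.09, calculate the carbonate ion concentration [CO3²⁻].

[CO3²⁻] = 0.102 mmol/kg

[CO2*] = KH · pCO2 = 10^(−1.32) × 1.04×10^4×10^-6 = 4.978×10^-4 mol/kg
α₀ = 1/(1 + K1/[H⁺] + K1K2/[H⁺]²) = 1/(1 + 10^+1.17 + 10^-0.69) = 0.06252
DIC = [CO2*]/α₀ = 4.978×10^-4 / 0.06252 = 7.962 mmol/kg
[CO3²⁻] = α₂·DIC; α₂ = 0.01276, so [CO3²⁻] = 0.01276 × 7.962 = 0.102 mmol/kg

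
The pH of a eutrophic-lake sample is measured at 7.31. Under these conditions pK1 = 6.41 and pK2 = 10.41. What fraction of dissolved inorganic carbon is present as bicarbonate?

α₁ = 1 / (1 + [H⁺]/K1 + K2/[H⁺]) = 1 / (1 + 10^-0.90 + 10^-3.10)
   = 1 / (1 + 0.12589 + 0.00079433) = 1/1.1267 = 0.8876

α₁ = 0.888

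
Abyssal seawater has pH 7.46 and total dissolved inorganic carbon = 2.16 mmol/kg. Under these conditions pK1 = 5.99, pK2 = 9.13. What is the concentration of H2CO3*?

[CO2*] = 0.0694 mmol/kg

α₀ = 1 / (1 + K1/[H⁺] + K1K2/[H⁺]²) = 1 / (1 + 10^+1.47 + 10^-0.20)
   = 1 / (1 + 29.512 + 0.63096) = 1/31.143 = 0.03211
[CO2*] = α₀ × DIC = 0.03211 × 2.16 = 0.0694 mmol/kg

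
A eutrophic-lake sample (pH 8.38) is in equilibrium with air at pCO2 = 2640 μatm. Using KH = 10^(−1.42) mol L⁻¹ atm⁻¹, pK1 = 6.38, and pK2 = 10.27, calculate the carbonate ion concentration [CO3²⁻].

[CO2*] = KH · pCO2 = 10^(−1.42) × 2640×10^-6 = 1.004×10^-4 mol/L
α₀ = 1/(1 + K1/[H⁺] + K1K2/[H⁺]²) = 1/(1 + 10^+2.00 + 10^+0.11) = 0.009776
DIC = [CO2*]/α₀ = 1.004×10^-4 / 0.009776 = 10.27 mmol/L
[CO3²⁻] = α₂·DIC; α₂ = 0.01259, so [CO3²⁻] = 0.01259 × 10.27 = 0.129 mmol/L

[CO3²⁻] = 0.129 mmol/L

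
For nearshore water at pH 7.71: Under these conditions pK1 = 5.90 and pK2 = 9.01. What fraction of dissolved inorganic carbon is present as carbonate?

α₂ = 1 / (1 + [H⁺]/K2 + [H⁺]²/(K1K2)) = 1 / (1 + 10^+1.30 + 10^-0.51)
   = 1 / (1 + 19.953 + 0.30903) = 1/21.262 = 0.04703

α₂ = 0.0470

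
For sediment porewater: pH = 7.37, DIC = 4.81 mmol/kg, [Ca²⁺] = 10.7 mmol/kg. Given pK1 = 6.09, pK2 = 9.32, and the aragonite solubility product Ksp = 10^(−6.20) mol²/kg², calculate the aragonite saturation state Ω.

Ω = 0.860

α₂ = 1 / (1 + [H⁺]/K2 + [H⁺]²/(K1K2)) = 1 / (1 + 10^+1.95 + 10^+0.67)
   = 1 / (1 + 89.125 + 4.6774) = 1/94.802 = 0.01055
[CO3²⁻] = α₂ × DIC = 0.01055 × 4.81 = 0.05074 mmol/kg
Ksp = 10^(−6.20) = 6.310×10^-7
Ω = [Ca²⁺][CO3²⁻]/Ksp = (10.7×10^-3)(5.074×10^-5) / 6.310×10^-7 = 0.860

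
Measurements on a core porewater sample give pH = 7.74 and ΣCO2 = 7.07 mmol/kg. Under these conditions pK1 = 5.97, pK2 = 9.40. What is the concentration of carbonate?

[CO3²⁻] = 0.149 mmol/kg

α₂ = 1 / (1 + [H⁺]/K2 + [H⁺]²/(K1K2)) = 1 / (1 + 10^+1.66 + 10^-0.11)
   = 1 / (1 + 45.709 + 0.77625) = 1/47.485 = 0.02106
[CO3²⁻] = α₂ × DIC = 0.02106 × 7.07 = 0.149 mmol/kg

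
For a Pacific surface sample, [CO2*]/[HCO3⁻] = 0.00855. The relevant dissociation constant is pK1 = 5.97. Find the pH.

From K1 = [H⁺][HCO3⁻]/[CO2*]:  pH = pK1 − log₁₀([CO2*]/[HCO3⁻])
log₁₀(0.00855) = -2.068
pH = 5.97 − (-2.068) = 8.04

pH = 8.04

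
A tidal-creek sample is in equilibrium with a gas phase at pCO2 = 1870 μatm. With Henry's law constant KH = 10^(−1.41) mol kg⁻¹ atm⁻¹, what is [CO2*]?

[CO2*] = 72.8 μmol/kg

KH = 10^(−1.41) = 3.890×10^-2 mol kg⁻¹ atm⁻¹
[CO2*] = KH · pCO2 = 3.890×10^-2 × 1870×10^-6 atm = 7.28×10^-5 mol/kg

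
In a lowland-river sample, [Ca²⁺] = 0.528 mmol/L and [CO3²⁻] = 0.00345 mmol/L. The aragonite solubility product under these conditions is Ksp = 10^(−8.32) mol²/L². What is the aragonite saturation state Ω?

Ksp = 10^(−8.32) = 4.786×10^-9
Ω = [Ca²⁺][CO3²⁻]/Ksp = (0.528×10^-3)(0.00345×10^-3) / 4.786×10^-9 = 0.381

Ω = 0.381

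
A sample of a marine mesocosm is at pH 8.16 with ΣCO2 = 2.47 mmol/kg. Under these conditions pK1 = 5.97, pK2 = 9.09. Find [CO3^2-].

α₂ = 1 / (1 + [H⁺]/K2 + [H⁺]²/(K1K2)) = 1 / (1 + 10^+0.93 + 10^-1.26)
   = 1 / (1 + 8.5114 + 0.054954) = 1/9.5663 = 0.1045
[CO3²⁻] = α₂ × DIC = 0.1045 × 2.47 = 0.258 mmol/kg

[CO3²⁻] = 0.258 mmol/kg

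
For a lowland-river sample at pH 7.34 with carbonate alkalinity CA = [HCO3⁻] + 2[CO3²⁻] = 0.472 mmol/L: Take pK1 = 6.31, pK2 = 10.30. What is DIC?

CA = [HCO3⁻] + 2[CO3²⁻] = (α₁ + 2α₂)·DIC
At pH 7.34: [H⁺]/K1 = 10^-1.03 = 0.093325, K2/[H⁺] = 10^-2.96 = 0.0010965
α₁ = 1/(1 + 0.093325 + 0.0010965) = 1/1.0944 = 0.9137; α₂ = α₁·K2/[H⁺] = 0.001002
α₁ + 2α₂ = 0.9157
DIC = CA / (α₁ + 2α₂) = 0.472 / 0.9157 = 0.515 mmol/L

DIC = 0.515 mmol/L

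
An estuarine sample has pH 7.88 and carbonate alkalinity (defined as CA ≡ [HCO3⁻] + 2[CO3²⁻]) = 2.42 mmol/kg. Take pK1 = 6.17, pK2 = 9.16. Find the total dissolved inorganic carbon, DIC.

CA = [HCO3⁻] + 2[CO3²⁻] = (α₁ + 2α₂)·DIC
At pH 7.88: [H⁺]/K1 = 10^-1.71 = 0.019498, K2/[H⁺] = 10^-1.28 = 0.052481
α₁ = 1/(1 + 0.019498 + 0.052481) = 1/1.0720 = 0.9329; α₂ = α₁·K2/[H⁺] = 0.04896
α₁ + 2α₂ = 1.0308
DIC = CA / (α₁ + 2α₂) = 2.42 / 1.0308 = 2.35 mmol/kg

DIC = 2.35 mmol/kg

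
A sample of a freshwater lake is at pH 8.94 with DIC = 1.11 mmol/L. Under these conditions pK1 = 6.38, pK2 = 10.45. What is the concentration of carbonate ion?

[CO3²⁻] = 0.0332 mmol/L

α₂ = 1 / (1 + [H⁺]/K2 + [H⁺]²/(K1K2)) = 1 / (1 + 10^+1.51 + 10^-1.05)
   = 1 / (1 + 32.359 + 0.089125) = 1/33.448 = 0.02990
[CO3²⁻] = α₂ × DIC = 0.02990 × 1.11 = 0.0332 mmol/L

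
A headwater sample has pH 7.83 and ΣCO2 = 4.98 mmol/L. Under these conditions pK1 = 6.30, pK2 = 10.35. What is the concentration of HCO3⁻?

[HCO3⁻] = 4.82 mmol/L

α₁ = 1 / (1 + [H⁺]/K1 + K2/[H⁺]) = 1 / (1 + 10^-1.53 + 10^-2.52)
   = 1 / (1 + 0.029512 + 0.0030200) = 1/1.0325 = 0.9685
[HCO3⁻] = α₁ × DIC = 0.9685 × 4.98 = 4.82 mmol/L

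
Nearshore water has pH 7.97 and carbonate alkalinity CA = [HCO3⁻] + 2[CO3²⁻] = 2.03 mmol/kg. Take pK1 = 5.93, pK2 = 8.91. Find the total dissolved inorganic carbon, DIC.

DIC = 1.86 mmol/kg

CA = [HCO3⁻] + 2[CO3²⁻] = (α₁ + 2α₂)·DIC
At pH 7.97: [H⁺]/K1 = 10^-2.04 = 0.0091201, K2/[H⁺] = 10^-0.94 = 0.11482
α₁ = 1/(1 + 0.0091201 + 0.11482) = 1/1.1239 = 0.8897; α₂ = α₁·K2/[H⁺] = 0.1022
α₁ + 2α₂ = 1.0940
DIC = CA / (α₁ + 2α₂) = 2.03 / 1.0940 = 1.86 mmol/kg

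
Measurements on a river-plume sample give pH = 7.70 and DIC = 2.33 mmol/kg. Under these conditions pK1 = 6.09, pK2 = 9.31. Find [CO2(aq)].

[CO2*] = 0.0545 mmol/kg

α₀ = 1 / (1 + K1/[H⁺] + K1K2/[H⁺]²) = 1 / (1 + 10^+1.61 + 10^+0.00)
   = 1 / (1 + 40.738 + 1.0000) = 1/42.738 = 0.02340
[CO2*] = α₀ × DIC = 0.02340 × 2.33 = 0.0545 mmol/kg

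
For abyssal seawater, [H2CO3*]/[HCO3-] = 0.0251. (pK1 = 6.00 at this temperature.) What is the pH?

From K1 = [H⁺][HCO3-]/[H2CO3*]:  pH = pK1 − log₁₀([H2CO3*]/[HCO3-])
log₁₀(0.0251) = -1.600
pH = 6.00 − (-1.600) = 7.60

pH = 7.60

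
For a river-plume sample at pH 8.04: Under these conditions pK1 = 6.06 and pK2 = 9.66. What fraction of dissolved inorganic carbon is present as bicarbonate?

α₁ = 1 / (1 + [H⁺]/K1 + K2/[H⁺]) = 1 / (1 + 10^-1.98 + 10^-1.62)
   = 1 / (1 + 0.010471 + 0.023988) = 1/1.0345 = 0.9667

α₁ = 0.967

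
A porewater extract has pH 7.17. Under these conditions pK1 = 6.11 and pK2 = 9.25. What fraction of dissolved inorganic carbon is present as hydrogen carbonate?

α₁ = 1 / (1 + [H⁺]/K1 + K2/[H⁺]) = 1 / (1 + 10^-1.06 + 10^-2.08)
   = 1 / (1 + 0.087096 + 0.0083176) = 1/1.0954 = 0.9129

α₁ = 0.913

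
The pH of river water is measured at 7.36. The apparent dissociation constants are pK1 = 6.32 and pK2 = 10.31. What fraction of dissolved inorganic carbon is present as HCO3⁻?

α₁ = 1 / (1 + [H⁺]/K1 + K2/[H⁺]) = 1 / (1 + 10^-1.04 + 10^-2.95)
   = 1 / (1 + 0.091201 + 0.0011220) = 1/1.0923 = 0.9155

α₁ = 0.915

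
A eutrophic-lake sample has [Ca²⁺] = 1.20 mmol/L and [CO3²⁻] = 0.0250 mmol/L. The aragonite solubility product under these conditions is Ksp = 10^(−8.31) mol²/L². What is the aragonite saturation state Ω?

Ksp = 10^(−8.31) = 4.898×10^-9
Ω = [Ca²⁺][CO3²⁻]/Ksp = (1.20×10^-3)(0.0250×10^-3) / 4.898×10^-9 = 6.13

Ω = 6.13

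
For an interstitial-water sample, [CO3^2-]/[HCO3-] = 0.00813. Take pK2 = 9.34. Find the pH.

pH = 7.25

From K2 = [H⁺][CO3^2-]/[HCO3-]:  pH = pK2 + log₁₀([CO3^2-]/[HCO3-])
log₁₀(0.00813) = -2.090
pH = 9.34 + (-2.090) = 7.25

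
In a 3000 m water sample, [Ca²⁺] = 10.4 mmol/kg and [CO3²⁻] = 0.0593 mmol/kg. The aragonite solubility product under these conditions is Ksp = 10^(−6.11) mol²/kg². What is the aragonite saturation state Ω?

Ω = 0.794

Ksp = 10^(−6.11) = 7.762×10^-7
Ω = [Ca²⁺][CO3²⁻]/Ksp = (10.4×10^-3)(0.0593×10^-3) / 7.762×10^-7 = 0.794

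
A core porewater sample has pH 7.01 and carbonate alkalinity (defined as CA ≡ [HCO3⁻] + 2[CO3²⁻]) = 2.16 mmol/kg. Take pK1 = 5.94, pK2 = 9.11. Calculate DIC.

DIC = 2.32 mmol/kg

CA = [HCO3⁻] + 2[CO3²⁻] = (α₁ + 2α₂)·DIC
At pH 7.01: [H⁺]/K1 = 10^-1.07 = 0.085114, K2/[H⁺] = 10^-2.10 = 0.0079433
α₁ = 1/(1 + 0.085114 + 0.0079433) = 1/1.0931 = 0.9149; α₂ = α₁·K2/[H⁺] = 0.007267
α₁ + 2α₂ = 0.9294
DIC = CA / (α₁ + 2α₂) = 2.16 / 0.9294 = 2.32 mmol/kg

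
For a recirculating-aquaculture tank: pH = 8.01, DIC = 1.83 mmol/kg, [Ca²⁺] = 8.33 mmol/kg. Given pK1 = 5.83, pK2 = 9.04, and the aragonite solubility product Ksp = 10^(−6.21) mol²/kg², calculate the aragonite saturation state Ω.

α₂ = 1 / (1 + [H⁺]/K2 + [H⁺]²/(K1K2)) = 1 / (1 + 10^+1.03 + 10^-1.15)
   = 1 / (1 + 10.715 + 0.070795) = 1/11.786 = 0.08485
[CO3²⁻] = α₂ × DIC = 0.08485 × 1.83 = 0.1553 mmol/kg
Ksp = 10^(−6.21) = 6.166×10^-7
Ω = [Ca²⁺][CO3²⁻]/Ksp = (8.33×10^-3)(1.553×10^-4) / 6.166×10^-7 = 2.10

Ω = 2.10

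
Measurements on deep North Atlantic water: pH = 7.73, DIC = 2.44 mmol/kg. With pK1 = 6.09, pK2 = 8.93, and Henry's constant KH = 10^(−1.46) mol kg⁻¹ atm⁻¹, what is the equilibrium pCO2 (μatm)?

pCO2 = 1480 μatm

α₀ = 1 / (1 + K1/[H⁺] + K1K2/[H⁺]²) = 1 / (1 + 10^+1.64 + 10^+0.44)
   = 1 / (1 + 43.652 + 2.7542) = 1/47.406 = 0.02109
[CO2*] = α₀ × DIC = 0.02109 × 2.44 = 0.05147 mmol/kg
pCO2 = [CO2*]/KH = 5.147×10^-5 / 3.467×10^-2 = 1480 μatm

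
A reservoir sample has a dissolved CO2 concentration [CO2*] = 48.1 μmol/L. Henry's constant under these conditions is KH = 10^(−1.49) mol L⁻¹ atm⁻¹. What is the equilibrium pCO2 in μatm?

pCO2 = 1490 μatm

KH = 10^(−1.49) = 3.236×10^-2 mol L⁻¹ atm⁻¹
pCO2 = [CO2*]/KH = 48.1×10^-6 / 3.236×10^-2 = 1.49×10^-3 atm = 1490 μatm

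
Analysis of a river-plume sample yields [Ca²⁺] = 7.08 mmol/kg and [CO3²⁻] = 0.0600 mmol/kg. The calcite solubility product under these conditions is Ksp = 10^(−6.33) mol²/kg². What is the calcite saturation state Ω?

Ω = 0.908

Ksp = 10^(−6.33) = 4.677×10^-7
Ω = [Ca²⁺][CO3²⁻]/Ksp = (7.08×10^-3)(0.0600×10^-3) / 4.677×10^-7 = 0.908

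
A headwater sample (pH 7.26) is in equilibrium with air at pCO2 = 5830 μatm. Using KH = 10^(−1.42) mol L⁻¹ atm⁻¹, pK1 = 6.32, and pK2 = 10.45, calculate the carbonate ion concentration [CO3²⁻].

[CO2*] = KH · pCO2 = 10^(−1.42) × 5830×10^-6 = 2.217×10^-4 mol/L
α₀ = 1/(1 + K1/[H⁺] + K1K2/[H⁺]²) = 1/(1 + 10^+0.94 + 10^-2.25) = 0.1029
DIC = [CO2*]/α₀ = 2.217×10^-4 / 0.1029 = 2.153 mmol/L
[CO3²⁻] = α₂·DIC; α₂ = 0.0005788, so [CO3²⁻] = 0.0005788 × 2.153 = 0.00125 mmol/L = 1.25 μmol/L

[CO3²⁻] = 1.25 μmol/L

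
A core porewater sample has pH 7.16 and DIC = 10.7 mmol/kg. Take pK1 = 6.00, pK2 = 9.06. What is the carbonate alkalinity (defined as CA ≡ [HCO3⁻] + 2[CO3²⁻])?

CA = 10.1 mmol/kg

CA = [HCO3⁻] + 2[CO3²⁻] = (α₁ + 2α₂)·DIC
At pH 7.16: [H⁺]/K1 = 10^-1.16 = 0.069183, K2/[H⁺] = 10^-1.90 = 0.012589
α₁ = 1/(1 + 0.069183 + 0.012589) = 1/1.0818 = 0.9244; α₂ = α₁·K2/[H⁺] = 0.01164
α₁ + 2α₂ = 0.9477
CA = 0.9477 × 10.7 = 10.1 mmol/kg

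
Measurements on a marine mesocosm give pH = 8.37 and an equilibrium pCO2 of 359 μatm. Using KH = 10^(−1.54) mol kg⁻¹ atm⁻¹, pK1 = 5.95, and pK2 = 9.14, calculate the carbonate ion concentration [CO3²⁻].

[CO3²⁻] = 0.462 mmol/kg

[CO2*] = KH · pCO2 = 10^(−1.54) × 359×10^-6 = 1.035×10^-5 mol/kg
α₀ = 1/(1 + K1/[H⁺] + K1K2/[H⁺]²) = 1/(1 + 10^+2.42 + 10^+1.65) = 0.003239
DIC = [CO2*]/α₀ = 1.035×10^-5 / 0.003239 = 3.196 mmol/kg
[CO3²⁻] = α₂·DIC; α₂ = 0.1447, so [CO3²⁻] = 0.1447 × 3.196 = 0.462 mmol/kg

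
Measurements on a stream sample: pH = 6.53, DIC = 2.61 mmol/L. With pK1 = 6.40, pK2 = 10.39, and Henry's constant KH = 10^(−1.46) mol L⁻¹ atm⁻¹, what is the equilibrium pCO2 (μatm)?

α₀ = 1 / (1 + K1/[H⁺] + K1K2/[H⁺]²) = 1 / (1 + 10^+0.13 + 10^-3.73)
   = 1 / (1 + 1.3490 + 0.00018621) = 1/2.3491 = 0.4257
[CO2*] = α₀ × DIC = 0.4257 × 2.61 = 1.111 mmol/L
pCO2 = [CO2*]/KH = 1.111×10^-3 / 3.467×10^-2 = 3.20×10^4 μatm

pCO2 = 3.20×10^4 μatm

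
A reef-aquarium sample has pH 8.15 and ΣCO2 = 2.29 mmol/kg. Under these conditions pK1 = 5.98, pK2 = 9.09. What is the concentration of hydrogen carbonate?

[HCO3⁻] = 2.04 mmol/kg

α₁ = 1 / (1 + [H⁺]/K1 + K2/[H⁺]) = 1 / (1 + 10^-2.17 + 10^-0.94)
   = 1 / (1 + 0.0067608 + 0.11482) = 1/1.1216 = 0.8916
[HCO3⁻] = α₁ × DIC = 0.8916 × 2.29 = 2.04 mmol/kg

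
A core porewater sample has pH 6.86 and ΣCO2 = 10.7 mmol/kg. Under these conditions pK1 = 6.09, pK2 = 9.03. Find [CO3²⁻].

[CO3²⁻] = 0.0615 mmol/kg

α₂ = 1 / (1 + [H⁺]/K2 + [H⁺]²/(K1K2)) = 1 / (1 + 10^+2.17 + 10^+1.40)
   = 1 / (1 + 147.91 + 25.119) = 1/174.03 = 0.005746
[CO3²⁻] = α₂ × DIC = 0.005746 × 10.7 = 0.0615 mmol/kg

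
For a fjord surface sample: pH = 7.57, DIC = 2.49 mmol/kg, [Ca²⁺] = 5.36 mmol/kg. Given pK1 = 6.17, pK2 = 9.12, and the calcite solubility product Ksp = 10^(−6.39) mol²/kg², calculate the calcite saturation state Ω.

Ω = 0.865

α₂ = 1 / (1 + [H⁺]/K2 + [H⁺]²/(K1K2)) = 1 / (1 + 10^+1.55 + 10^+0.15)
   = 1 / (1 + 35.481 + 1.4125) = 1/37.894 = 0.02639
[CO3²⁻] = α₂ × DIC = 0.02639 × 2.49 = 0.06571 mmol/kg
Ksp = 10^(−6.39) = 4.074×10^-7
Ω = [Ca²⁺][CO3²⁻]/Ksp = (5.36×10^-3)(6.571×10^-5) / 4.074×10^-7 = 0.865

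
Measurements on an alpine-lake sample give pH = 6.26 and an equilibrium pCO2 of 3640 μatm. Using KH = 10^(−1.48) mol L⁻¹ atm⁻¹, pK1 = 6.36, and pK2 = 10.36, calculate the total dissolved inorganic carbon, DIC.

DIC = 0.216 mmol/L

[CO2*] = KH · pCO2 = 10^(−1.48) × 3640×10^-6 = 1.205×10^-4 mol/L
α₀ = 1/(1 + K1/[H⁺] + K1K2/[H⁺]²) = 1/(1 + 10^-0.10 + 10^-4.20) = 0.5573
DIC = [CO2*]/α₀ = 1.205×10^-4 / 0.5573 = 0.216 mmol/L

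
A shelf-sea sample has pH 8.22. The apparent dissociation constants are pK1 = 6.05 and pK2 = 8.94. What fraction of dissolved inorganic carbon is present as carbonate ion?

α₂ = 0.159

α₂ = 1 / (1 + [H⁺]/K2 + [H⁺]²/(K1K2)) = 1 / (1 + 10^+0.72 + 10^-1.45)
   = 1 / (1 + 5.2481 + 0.035481) = 1/6.2836 = 0.1591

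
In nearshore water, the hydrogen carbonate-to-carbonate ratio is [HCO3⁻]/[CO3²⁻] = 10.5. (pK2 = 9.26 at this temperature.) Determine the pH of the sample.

From K2 = [H⁺][CO3²⁻]/[HCO3⁻]:  pH = pK2 − log₁₀([HCO3⁻]/[CO3²⁻])
log₁₀(10.5) = +1.021
pH = 9.26 − (+1.021) = 8.24

pH = 8.24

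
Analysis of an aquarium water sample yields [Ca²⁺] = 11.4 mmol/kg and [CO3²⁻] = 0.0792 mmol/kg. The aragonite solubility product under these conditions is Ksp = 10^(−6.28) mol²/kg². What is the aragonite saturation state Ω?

Ksp = 10^(−6.28) = 5.248×10^-7
Ω = [Ca²⁺][CO3²⁻]/Ksp = (11.4×10^-3)(0.0792×10^-3) / 5.248×10^-7 = 1.72

Ω = 1.72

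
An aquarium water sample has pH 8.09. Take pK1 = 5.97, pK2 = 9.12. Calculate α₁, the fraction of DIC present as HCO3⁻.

α₁ = 0.908

α₁ = 1 / (1 + [H⁺]/K1 + K2/[H⁺]) = 1 / (1 + 10^-2.12 + 10^-1.03)
   = 1 / (1 + 0.0075858 + 0.093325) = 1/1.1009 = 0.9083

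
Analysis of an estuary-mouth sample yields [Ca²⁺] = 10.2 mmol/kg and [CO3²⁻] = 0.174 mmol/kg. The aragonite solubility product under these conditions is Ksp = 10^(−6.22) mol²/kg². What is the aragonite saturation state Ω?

Ksp = 10^(−6.22) = 6.026×10^-7
Ω = [Ca²⁺][CO3²⁻]/Ksp = (10.2×10^-3)(0.174×10^-3) / 6.026×10^-7 = 2.95

Ω = 2.95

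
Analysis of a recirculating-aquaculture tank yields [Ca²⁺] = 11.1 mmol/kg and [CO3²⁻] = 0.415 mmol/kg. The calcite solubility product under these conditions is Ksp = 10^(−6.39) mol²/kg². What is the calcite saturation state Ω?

Ksp = 10^(−6.39) = 4.074×10^-7
Ω = [Ca²⁺][CO3²⁻]/Ksp = (11.1×10^-3)(0.415×10^-3) / 4.074×10^-7 = 11.3

Ω = 11.3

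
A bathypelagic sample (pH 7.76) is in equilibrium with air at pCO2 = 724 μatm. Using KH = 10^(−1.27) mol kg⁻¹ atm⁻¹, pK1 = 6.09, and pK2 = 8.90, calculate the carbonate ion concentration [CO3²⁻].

[CO2*] = KH · pCO2 = 10^(−1.27) × 724×10^-6 = 3.888×10^-5 mol/kg
α₀ = 1/(1 + K1/[H⁺] + K1K2/[H⁺]²) = 1/(1 + 10^+1.67 + 10^+0.53) = 0.01955
DIC = [CO2*]/α₀ = 3.888×10^-5 / 0.01955 = 1.989 mmol/kg
[CO3²⁻] = α₂·DIC; α₂ = 0.06623, so [CO3²⁻] = 0.06623 × 1.989 = 0.132 mmol/kg

[CO3²⁻] = 0.132 mmol/kg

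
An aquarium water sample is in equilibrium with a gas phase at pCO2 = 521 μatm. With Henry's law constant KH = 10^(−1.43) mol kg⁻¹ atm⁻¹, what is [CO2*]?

KH = 10^(−1.43) = 3.715×10^-2 mol kg⁻¹ atm⁻¹
[CO2*] = KH · pCO2 = 3.715×10^-2 × 521×10^-6 atm = 1.94×10^-5 mol/kg

[CO2*] = 19.4 μmol/kg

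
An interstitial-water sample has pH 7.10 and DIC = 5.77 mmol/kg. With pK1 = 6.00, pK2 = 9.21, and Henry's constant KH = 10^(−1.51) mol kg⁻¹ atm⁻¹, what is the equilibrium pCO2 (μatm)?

α₀ = 1 / (1 + K1/[H⁺] + K1K2/[H⁺]²) = 1 / (1 + 10^+1.10 + 10^-1.01)
   = 1 / (1 + 12.589 + 0.097724) = 1/13.687 = 0.07306
[CO2*] = α₀ × DIC = 0.07306 × 5.77 = 0.4216 mmol/kg
pCO2 = [CO2*]/KH = 4.216×10^-4 / 3.090×10^-2 = 1.36×10^4 μatm

pCO2 = 1.36×10^4 μatm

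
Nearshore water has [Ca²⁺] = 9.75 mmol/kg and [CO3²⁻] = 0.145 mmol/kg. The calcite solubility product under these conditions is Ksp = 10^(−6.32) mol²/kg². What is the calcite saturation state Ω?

Ksp = 10^(−6.32) = 4.786×10^-7
Ω = [Ca²⁺][CO3²⁻]/Ksp = (9.75×10^-3)(0.145×10^-3) / 4.786×10^-7 = 2.95

Ω = 2.95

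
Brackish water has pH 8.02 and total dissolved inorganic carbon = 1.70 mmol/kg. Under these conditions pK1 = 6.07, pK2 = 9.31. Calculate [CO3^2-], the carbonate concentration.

[CO3²⁻] = 0.0821 mmol/kg

α₂ = 1 / (1 + [H⁺]/K2 + [H⁺]²/(K1K2)) = 1 / (1 + 10^+1.29 + 10^-0.66)
   = 1 / (1 + 19.498 + 0.21878) = 1/20.717 = 0.04827
[CO3²⁻] = α₂ × DIC = 0.04827 × 1.70 = 0.0821 mmol/kg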